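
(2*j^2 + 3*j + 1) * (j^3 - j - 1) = 2*j^5 + 3*j^4 - j^3 - 5*j^2 - 4*j - 1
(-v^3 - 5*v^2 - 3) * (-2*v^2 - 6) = 2*v^5 + 10*v^4 + 6*v^3 + 36*v^2 + 18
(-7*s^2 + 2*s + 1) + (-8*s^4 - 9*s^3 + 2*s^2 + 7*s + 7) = -8*s^4 - 9*s^3 - 5*s^2 + 9*s + 8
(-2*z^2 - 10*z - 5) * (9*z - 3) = -18*z^3 - 84*z^2 - 15*z + 15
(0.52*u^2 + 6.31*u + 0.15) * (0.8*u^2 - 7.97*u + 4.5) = 0.416*u^4 + 0.9036*u^3 - 47.8307*u^2 + 27.1995*u + 0.675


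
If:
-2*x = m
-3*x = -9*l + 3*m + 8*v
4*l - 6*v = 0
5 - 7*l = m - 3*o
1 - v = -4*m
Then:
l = -9/82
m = -11/41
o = -165/82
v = -3/41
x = 11/82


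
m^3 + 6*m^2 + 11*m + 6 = (m + 1)*(m + 2)*(m + 3)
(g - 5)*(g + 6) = g^2 + g - 30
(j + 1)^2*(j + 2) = j^3 + 4*j^2 + 5*j + 2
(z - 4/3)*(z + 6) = z^2 + 14*z/3 - 8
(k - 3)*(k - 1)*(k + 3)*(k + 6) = k^4 + 5*k^3 - 15*k^2 - 45*k + 54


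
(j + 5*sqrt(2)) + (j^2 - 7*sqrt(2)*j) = j^2 - 7*sqrt(2)*j + j + 5*sqrt(2)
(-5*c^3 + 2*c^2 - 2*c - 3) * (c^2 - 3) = -5*c^5 + 2*c^4 + 13*c^3 - 9*c^2 + 6*c + 9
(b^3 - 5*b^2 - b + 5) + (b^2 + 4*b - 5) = b^3 - 4*b^2 + 3*b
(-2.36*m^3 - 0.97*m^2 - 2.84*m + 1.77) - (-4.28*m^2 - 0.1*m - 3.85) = -2.36*m^3 + 3.31*m^2 - 2.74*m + 5.62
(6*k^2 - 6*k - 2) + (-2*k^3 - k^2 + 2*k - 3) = -2*k^3 + 5*k^2 - 4*k - 5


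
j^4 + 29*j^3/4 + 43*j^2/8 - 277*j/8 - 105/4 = (j - 2)*(j + 3/4)*(j + 7/2)*(j + 5)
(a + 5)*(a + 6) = a^2 + 11*a + 30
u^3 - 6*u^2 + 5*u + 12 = (u - 4)*(u - 3)*(u + 1)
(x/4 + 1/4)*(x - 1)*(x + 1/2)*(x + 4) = x^4/4 + 9*x^3/8 + x^2/4 - 9*x/8 - 1/2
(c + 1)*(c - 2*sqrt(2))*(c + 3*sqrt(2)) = c^3 + c^2 + sqrt(2)*c^2 - 12*c + sqrt(2)*c - 12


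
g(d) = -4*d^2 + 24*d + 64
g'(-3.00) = 48.00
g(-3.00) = -44.00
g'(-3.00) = 48.00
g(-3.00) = -44.00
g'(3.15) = -1.20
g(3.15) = 99.91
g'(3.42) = -3.36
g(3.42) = 99.29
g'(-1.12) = 32.96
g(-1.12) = 32.10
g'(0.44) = 20.48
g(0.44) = 73.79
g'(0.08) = 23.36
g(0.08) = 65.89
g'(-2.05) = 40.40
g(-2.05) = -2.01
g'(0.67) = 18.64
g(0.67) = 78.28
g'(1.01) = 15.92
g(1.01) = 84.16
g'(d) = 24 - 8*d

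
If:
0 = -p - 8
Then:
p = -8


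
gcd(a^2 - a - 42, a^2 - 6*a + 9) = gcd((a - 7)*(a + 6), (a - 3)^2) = 1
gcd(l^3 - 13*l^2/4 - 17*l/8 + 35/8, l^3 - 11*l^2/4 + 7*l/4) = l - 1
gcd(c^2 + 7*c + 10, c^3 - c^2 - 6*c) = c + 2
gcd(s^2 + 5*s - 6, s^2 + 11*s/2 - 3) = s + 6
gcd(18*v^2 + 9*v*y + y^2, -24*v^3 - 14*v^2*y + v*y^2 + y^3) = 3*v + y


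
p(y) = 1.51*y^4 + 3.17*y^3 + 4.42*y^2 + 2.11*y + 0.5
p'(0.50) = 9.66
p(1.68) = 43.58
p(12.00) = 37451.42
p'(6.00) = 1702.15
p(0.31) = 1.69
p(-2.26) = 21.11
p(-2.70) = 44.88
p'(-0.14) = 1.04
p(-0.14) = 0.28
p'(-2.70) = -71.32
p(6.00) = 2813.96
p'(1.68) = 72.44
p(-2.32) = 23.56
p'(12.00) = 11914.75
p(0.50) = 3.15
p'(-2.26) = -39.02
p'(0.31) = 5.94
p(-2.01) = 13.02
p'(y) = 6.04*y^3 + 9.51*y^2 + 8.84*y + 2.11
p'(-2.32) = -42.63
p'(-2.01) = -26.29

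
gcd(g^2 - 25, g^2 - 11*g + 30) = g - 5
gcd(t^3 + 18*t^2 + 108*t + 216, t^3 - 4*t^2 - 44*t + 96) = t + 6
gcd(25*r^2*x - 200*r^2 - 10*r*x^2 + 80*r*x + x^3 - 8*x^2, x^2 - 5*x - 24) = x - 8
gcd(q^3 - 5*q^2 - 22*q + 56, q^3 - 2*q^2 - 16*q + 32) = q^2 + 2*q - 8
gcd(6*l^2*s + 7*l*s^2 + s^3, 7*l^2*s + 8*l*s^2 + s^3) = l*s + s^2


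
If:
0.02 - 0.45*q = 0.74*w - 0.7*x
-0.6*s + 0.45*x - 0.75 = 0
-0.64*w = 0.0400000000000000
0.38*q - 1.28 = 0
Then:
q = 3.37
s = 0.30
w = -0.06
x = 2.07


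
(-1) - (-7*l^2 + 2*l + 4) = 7*l^2 - 2*l - 5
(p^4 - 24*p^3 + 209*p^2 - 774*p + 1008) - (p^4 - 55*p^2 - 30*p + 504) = -24*p^3 + 264*p^2 - 744*p + 504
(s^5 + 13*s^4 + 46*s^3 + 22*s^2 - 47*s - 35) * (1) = s^5 + 13*s^4 + 46*s^3 + 22*s^2 - 47*s - 35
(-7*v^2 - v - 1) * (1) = -7*v^2 - v - 1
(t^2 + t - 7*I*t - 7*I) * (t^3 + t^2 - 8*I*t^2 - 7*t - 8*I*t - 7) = t^5 + 2*t^4 - 15*I*t^4 - 62*t^3 - 30*I*t^3 - 126*t^2 + 34*I*t^2 - 63*t + 98*I*t + 49*I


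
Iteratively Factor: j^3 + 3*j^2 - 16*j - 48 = (j + 3)*(j^2 - 16) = (j + 3)*(j + 4)*(j - 4)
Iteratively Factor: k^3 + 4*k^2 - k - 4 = (k + 1)*(k^2 + 3*k - 4) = (k - 1)*(k + 1)*(k + 4)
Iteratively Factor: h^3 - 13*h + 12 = (h - 1)*(h^2 + h - 12) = (h - 3)*(h - 1)*(h + 4)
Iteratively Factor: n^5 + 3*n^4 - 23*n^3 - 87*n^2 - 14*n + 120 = (n + 3)*(n^4 - 23*n^2 - 18*n + 40) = (n + 3)*(n + 4)*(n^3 - 4*n^2 - 7*n + 10) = (n - 5)*(n + 3)*(n + 4)*(n^2 + n - 2) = (n - 5)*(n - 1)*(n + 3)*(n + 4)*(n + 2)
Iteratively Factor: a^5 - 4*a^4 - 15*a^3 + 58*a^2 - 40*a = (a - 1)*(a^4 - 3*a^3 - 18*a^2 + 40*a) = (a - 1)*(a + 4)*(a^3 - 7*a^2 + 10*a) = (a - 2)*(a - 1)*(a + 4)*(a^2 - 5*a) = (a - 5)*(a - 2)*(a - 1)*(a + 4)*(a)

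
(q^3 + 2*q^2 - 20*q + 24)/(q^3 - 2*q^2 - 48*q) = (q^2 - 4*q + 4)/(q*(q - 8))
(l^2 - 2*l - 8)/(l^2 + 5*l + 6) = (l - 4)/(l + 3)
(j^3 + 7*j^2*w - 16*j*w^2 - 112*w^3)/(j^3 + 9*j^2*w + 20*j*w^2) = (j^2 + 3*j*w - 28*w^2)/(j*(j + 5*w))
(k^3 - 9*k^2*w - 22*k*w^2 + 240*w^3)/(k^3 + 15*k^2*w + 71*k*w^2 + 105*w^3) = (k^2 - 14*k*w + 48*w^2)/(k^2 + 10*k*w + 21*w^2)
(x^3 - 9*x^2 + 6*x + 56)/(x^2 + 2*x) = x - 11 + 28/x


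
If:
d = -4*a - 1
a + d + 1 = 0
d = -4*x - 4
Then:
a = 0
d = -1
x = -3/4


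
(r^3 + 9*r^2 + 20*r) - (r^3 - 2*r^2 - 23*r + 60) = 11*r^2 + 43*r - 60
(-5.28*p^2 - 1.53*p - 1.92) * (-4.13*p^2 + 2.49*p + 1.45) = 21.8064*p^4 - 6.8283*p^3 - 3.5361*p^2 - 6.9993*p - 2.784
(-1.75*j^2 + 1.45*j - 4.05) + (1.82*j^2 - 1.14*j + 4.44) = 0.0700000000000001*j^2 + 0.31*j + 0.390000000000001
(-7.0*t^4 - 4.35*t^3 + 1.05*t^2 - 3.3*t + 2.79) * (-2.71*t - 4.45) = 18.97*t^5 + 42.9385*t^4 + 16.512*t^3 + 4.2705*t^2 + 7.1241*t - 12.4155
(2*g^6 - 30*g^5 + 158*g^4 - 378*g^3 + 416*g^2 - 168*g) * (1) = 2*g^6 - 30*g^5 + 158*g^4 - 378*g^3 + 416*g^2 - 168*g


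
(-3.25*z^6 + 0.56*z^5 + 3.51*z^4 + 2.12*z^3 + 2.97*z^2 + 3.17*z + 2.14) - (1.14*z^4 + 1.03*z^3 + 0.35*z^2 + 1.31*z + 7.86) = -3.25*z^6 + 0.56*z^5 + 2.37*z^4 + 1.09*z^3 + 2.62*z^2 + 1.86*z - 5.72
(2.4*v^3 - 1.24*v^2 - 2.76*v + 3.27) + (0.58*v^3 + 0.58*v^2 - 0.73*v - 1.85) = 2.98*v^3 - 0.66*v^2 - 3.49*v + 1.42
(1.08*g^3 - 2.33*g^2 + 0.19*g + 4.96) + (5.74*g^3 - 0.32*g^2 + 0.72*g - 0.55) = 6.82*g^3 - 2.65*g^2 + 0.91*g + 4.41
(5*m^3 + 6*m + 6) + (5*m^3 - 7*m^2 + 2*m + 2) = 10*m^3 - 7*m^2 + 8*m + 8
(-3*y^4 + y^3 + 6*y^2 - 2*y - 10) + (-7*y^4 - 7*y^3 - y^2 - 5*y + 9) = -10*y^4 - 6*y^3 + 5*y^2 - 7*y - 1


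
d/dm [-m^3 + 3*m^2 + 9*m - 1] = -3*m^2 + 6*m + 9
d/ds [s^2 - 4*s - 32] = 2*s - 4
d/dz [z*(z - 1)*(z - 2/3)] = 3*z^2 - 10*z/3 + 2/3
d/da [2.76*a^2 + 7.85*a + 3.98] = 5.52*a + 7.85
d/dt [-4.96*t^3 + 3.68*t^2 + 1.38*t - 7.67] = -14.88*t^2 + 7.36*t + 1.38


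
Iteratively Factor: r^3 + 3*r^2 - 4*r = (r - 1)*(r^2 + 4*r) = (r - 1)*(r + 4)*(r)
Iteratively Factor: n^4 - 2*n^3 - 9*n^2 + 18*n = (n + 3)*(n^3 - 5*n^2 + 6*n) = (n - 3)*(n + 3)*(n^2 - 2*n) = (n - 3)*(n - 2)*(n + 3)*(n)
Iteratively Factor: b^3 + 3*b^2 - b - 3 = (b + 3)*(b^2 - 1) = (b - 1)*(b + 3)*(b + 1)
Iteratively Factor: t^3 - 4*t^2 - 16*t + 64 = (t - 4)*(t^2 - 16) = (t - 4)*(t + 4)*(t - 4)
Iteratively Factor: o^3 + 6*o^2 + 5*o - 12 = (o + 4)*(o^2 + 2*o - 3) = (o + 3)*(o + 4)*(o - 1)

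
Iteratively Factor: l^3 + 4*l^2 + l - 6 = (l - 1)*(l^2 + 5*l + 6) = (l - 1)*(l + 3)*(l + 2)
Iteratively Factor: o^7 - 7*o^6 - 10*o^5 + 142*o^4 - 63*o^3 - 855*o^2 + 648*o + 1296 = (o + 3)*(o^6 - 10*o^5 + 20*o^4 + 82*o^3 - 309*o^2 + 72*o + 432) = (o + 3)^2*(o^5 - 13*o^4 + 59*o^3 - 95*o^2 - 24*o + 144) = (o - 4)*(o + 3)^2*(o^4 - 9*o^3 + 23*o^2 - 3*o - 36) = (o - 4)^2*(o + 3)^2*(o^3 - 5*o^2 + 3*o + 9) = (o - 4)^2*(o - 3)*(o + 3)^2*(o^2 - 2*o - 3) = (o - 4)^2*(o - 3)*(o + 1)*(o + 3)^2*(o - 3)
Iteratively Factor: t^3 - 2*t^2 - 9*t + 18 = (t + 3)*(t^2 - 5*t + 6) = (t - 2)*(t + 3)*(t - 3)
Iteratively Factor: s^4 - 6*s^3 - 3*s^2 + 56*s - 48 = (s - 4)*(s^3 - 2*s^2 - 11*s + 12) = (s - 4)*(s - 1)*(s^2 - s - 12) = (s - 4)^2*(s - 1)*(s + 3)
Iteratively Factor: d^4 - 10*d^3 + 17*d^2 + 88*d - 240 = (d - 5)*(d^3 - 5*d^2 - 8*d + 48) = (d - 5)*(d + 3)*(d^2 - 8*d + 16) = (d - 5)*(d - 4)*(d + 3)*(d - 4)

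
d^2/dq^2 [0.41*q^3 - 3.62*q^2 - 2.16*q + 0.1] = 2.46*q - 7.24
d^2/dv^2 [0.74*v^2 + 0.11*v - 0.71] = 1.48000000000000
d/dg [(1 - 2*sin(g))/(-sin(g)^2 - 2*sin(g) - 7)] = 2*(sin(g) + cos(g)^2 + 7)*cos(g)/(sin(g)^2 + 2*sin(g) + 7)^2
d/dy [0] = 0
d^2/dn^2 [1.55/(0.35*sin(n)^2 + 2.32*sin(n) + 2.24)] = (-0.7595*sin(n)^4 - 3.7758*sin(n)^3 - 2.34267*sin(n)^2 + 15.60664*sin(n) + 14.25504)/(0.35*sin(n)^2 + 2.32*sin(n) + 2.24)^3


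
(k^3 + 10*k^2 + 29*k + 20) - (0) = k^3 + 10*k^2 + 29*k + 20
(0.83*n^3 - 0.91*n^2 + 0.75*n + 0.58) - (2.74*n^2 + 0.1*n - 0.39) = 0.83*n^3 - 3.65*n^2 + 0.65*n + 0.97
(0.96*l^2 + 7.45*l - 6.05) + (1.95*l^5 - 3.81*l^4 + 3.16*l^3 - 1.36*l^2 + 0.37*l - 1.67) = 1.95*l^5 - 3.81*l^4 + 3.16*l^3 - 0.4*l^2 + 7.82*l - 7.72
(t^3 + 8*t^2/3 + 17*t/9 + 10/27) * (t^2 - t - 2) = t^5 + 5*t^4/3 - 25*t^3/9 - 185*t^2/27 - 112*t/27 - 20/27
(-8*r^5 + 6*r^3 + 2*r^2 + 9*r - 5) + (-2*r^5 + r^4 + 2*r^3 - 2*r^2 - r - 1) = -10*r^5 + r^4 + 8*r^3 + 8*r - 6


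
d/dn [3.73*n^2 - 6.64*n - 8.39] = 7.46*n - 6.64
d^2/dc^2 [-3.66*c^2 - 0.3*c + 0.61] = -7.32000000000000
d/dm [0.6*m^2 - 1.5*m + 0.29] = 1.2*m - 1.5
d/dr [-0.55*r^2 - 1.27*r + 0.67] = -1.1*r - 1.27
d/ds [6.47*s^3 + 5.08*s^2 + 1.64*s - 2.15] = 19.41*s^2 + 10.16*s + 1.64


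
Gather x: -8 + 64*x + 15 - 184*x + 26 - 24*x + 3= 36 - 144*x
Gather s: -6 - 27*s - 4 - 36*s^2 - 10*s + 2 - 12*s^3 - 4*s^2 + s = -12*s^3 - 40*s^2 - 36*s - 8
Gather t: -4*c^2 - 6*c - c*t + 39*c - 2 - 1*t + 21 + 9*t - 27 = -4*c^2 + 33*c + t*(8 - c) - 8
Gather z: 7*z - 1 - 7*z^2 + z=-7*z^2 + 8*z - 1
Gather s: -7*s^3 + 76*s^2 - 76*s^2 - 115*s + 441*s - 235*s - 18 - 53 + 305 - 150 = -7*s^3 + 91*s + 84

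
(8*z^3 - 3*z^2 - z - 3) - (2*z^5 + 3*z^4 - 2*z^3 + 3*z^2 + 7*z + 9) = -2*z^5 - 3*z^4 + 10*z^3 - 6*z^2 - 8*z - 12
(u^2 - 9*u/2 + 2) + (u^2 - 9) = 2*u^2 - 9*u/2 - 7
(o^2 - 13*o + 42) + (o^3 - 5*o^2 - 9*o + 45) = o^3 - 4*o^2 - 22*o + 87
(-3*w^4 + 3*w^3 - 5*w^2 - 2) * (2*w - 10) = -6*w^5 + 36*w^4 - 40*w^3 + 50*w^2 - 4*w + 20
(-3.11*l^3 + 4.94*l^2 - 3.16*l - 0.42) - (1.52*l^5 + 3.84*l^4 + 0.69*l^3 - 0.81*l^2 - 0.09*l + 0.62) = -1.52*l^5 - 3.84*l^4 - 3.8*l^3 + 5.75*l^2 - 3.07*l - 1.04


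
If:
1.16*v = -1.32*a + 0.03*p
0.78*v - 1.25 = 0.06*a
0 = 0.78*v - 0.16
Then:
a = -18.17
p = -791.40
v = 0.21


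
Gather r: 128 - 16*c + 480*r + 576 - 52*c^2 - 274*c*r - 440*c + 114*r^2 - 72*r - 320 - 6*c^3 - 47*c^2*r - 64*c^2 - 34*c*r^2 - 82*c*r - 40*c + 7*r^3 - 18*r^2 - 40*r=-6*c^3 - 116*c^2 - 496*c + 7*r^3 + r^2*(96 - 34*c) + r*(-47*c^2 - 356*c + 368) + 384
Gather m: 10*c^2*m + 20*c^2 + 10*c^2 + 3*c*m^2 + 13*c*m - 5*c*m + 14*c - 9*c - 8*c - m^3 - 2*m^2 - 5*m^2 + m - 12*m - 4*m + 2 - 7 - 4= 30*c^2 - 3*c - m^3 + m^2*(3*c - 7) + m*(10*c^2 + 8*c - 15) - 9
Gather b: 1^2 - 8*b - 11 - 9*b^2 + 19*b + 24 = -9*b^2 + 11*b + 14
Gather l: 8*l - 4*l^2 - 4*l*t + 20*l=-4*l^2 + l*(28 - 4*t)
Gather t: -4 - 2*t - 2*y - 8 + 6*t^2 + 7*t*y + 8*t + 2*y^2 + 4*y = 6*t^2 + t*(7*y + 6) + 2*y^2 + 2*y - 12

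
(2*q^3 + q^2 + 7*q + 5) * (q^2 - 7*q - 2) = 2*q^5 - 13*q^4 - 4*q^3 - 46*q^2 - 49*q - 10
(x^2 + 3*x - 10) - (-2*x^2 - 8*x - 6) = 3*x^2 + 11*x - 4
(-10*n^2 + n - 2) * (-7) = 70*n^2 - 7*n + 14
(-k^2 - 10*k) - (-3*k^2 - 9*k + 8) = 2*k^2 - k - 8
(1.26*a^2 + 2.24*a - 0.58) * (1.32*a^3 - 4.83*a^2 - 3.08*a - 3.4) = 1.6632*a^5 - 3.129*a^4 - 15.4656*a^3 - 8.3818*a^2 - 5.8296*a + 1.972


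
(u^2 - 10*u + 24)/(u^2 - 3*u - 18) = (u - 4)/(u + 3)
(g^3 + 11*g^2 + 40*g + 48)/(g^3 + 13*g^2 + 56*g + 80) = (g + 3)/(g + 5)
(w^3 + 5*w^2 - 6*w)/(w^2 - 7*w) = (w^2 + 5*w - 6)/(w - 7)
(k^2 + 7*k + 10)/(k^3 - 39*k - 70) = 1/(k - 7)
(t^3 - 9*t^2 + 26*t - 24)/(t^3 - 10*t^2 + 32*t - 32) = (t - 3)/(t - 4)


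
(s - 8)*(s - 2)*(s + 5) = s^3 - 5*s^2 - 34*s + 80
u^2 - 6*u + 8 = (u - 4)*(u - 2)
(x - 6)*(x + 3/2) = x^2 - 9*x/2 - 9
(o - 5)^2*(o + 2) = o^3 - 8*o^2 + 5*o + 50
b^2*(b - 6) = b^3 - 6*b^2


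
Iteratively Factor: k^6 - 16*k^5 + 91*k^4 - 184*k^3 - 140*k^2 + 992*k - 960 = (k - 3)*(k^5 - 13*k^4 + 52*k^3 - 28*k^2 - 224*k + 320) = (k - 4)*(k - 3)*(k^4 - 9*k^3 + 16*k^2 + 36*k - 80) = (k - 4)^2*(k - 3)*(k^3 - 5*k^2 - 4*k + 20) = (k - 4)^2*(k - 3)*(k - 2)*(k^2 - 3*k - 10) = (k - 5)*(k - 4)^2*(k - 3)*(k - 2)*(k + 2)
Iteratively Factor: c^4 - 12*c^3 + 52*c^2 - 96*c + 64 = (c - 4)*(c^3 - 8*c^2 + 20*c - 16) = (c - 4)*(c - 2)*(c^2 - 6*c + 8) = (c - 4)*(c - 2)^2*(c - 4)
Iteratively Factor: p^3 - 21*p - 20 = (p + 1)*(p^2 - p - 20) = (p + 1)*(p + 4)*(p - 5)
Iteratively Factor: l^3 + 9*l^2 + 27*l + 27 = (l + 3)*(l^2 + 6*l + 9) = (l + 3)^2*(l + 3)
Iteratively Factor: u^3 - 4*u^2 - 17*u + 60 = (u + 4)*(u^2 - 8*u + 15) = (u - 3)*(u + 4)*(u - 5)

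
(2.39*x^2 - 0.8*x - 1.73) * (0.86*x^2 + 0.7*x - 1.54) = 2.0554*x^4 + 0.985*x^3 - 5.7284*x^2 + 0.0210000000000004*x + 2.6642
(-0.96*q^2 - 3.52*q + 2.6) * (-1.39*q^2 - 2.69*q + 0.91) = 1.3344*q^4 + 7.4752*q^3 + 4.9812*q^2 - 10.1972*q + 2.366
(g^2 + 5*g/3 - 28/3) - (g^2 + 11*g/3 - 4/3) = -2*g - 8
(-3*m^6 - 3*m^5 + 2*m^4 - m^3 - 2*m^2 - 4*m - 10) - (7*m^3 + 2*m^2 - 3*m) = -3*m^6 - 3*m^5 + 2*m^4 - 8*m^3 - 4*m^2 - m - 10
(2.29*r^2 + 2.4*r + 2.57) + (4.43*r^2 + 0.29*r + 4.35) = 6.72*r^2 + 2.69*r + 6.92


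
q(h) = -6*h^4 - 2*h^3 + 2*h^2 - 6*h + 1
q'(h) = -24*h^3 - 6*h^2 + 4*h - 6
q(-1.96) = -53.05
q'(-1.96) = 143.82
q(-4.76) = -2789.63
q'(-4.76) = 2427.42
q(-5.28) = -4280.40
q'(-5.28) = 3338.36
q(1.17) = -17.73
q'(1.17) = -47.97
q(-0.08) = 1.49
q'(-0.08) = -6.35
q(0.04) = 0.76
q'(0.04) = -5.85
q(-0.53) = 4.57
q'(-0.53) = -6.23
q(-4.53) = -2271.50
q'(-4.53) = 2083.79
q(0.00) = 1.00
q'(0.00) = -6.00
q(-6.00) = -7235.00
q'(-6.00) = 4938.00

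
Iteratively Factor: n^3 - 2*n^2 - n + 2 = (n - 1)*(n^2 - n - 2) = (n - 2)*(n - 1)*(n + 1)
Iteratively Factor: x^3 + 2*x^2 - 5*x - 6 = (x + 3)*(x^2 - x - 2) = (x + 1)*(x + 3)*(x - 2)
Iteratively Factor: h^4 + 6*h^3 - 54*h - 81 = (h + 3)*(h^3 + 3*h^2 - 9*h - 27) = (h - 3)*(h + 3)*(h^2 + 6*h + 9) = (h - 3)*(h + 3)^2*(h + 3)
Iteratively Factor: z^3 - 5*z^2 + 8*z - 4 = (z - 2)*(z^2 - 3*z + 2) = (z - 2)*(z - 1)*(z - 2)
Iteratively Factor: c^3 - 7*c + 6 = (c + 3)*(c^2 - 3*c + 2) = (c - 2)*(c + 3)*(c - 1)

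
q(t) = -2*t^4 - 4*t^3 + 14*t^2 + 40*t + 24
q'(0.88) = 49.90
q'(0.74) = 50.91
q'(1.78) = 6.70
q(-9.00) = -9408.00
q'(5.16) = -1234.13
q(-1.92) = -0.06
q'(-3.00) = 64.00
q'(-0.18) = 34.62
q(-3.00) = -24.00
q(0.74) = 59.05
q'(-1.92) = -1.37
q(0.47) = 45.38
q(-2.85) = -15.64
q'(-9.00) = 4648.00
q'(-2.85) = 47.92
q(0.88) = 66.12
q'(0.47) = 49.68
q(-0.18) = 17.27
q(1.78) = 96.92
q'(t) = -8*t^3 - 12*t^2 + 28*t + 40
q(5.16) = -1364.24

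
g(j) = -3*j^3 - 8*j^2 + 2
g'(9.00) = -873.00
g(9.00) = -2833.00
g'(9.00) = -873.00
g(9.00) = -2833.00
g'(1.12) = -29.21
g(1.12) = -12.25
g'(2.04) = -70.09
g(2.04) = -56.76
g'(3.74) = -185.73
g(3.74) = -266.84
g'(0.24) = -4.36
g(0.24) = 1.50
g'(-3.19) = -40.54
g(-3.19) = 17.98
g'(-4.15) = -88.60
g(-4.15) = 78.64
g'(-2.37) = -12.63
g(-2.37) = -3.00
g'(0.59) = -12.57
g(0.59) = -1.40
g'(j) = -9*j^2 - 16*j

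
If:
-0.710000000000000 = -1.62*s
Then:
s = 0.44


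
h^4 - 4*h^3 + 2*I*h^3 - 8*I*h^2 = h^2*(h - 4)*(h + 2*I)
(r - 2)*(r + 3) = r^2 + r - 6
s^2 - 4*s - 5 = (s - 5)*(s + 1)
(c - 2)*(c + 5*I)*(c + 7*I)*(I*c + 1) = I*c^4 - 11*c^3 - 2*I*c^3 + 22*c^2 - 23*I*c^2 - 35*c + 46*I*c + 70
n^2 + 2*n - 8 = (n - 2)*(n + 4)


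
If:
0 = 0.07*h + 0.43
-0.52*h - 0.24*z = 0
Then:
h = -6.14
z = 13.31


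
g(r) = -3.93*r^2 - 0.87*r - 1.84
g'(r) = -7.86*r - 0.87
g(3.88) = -64.38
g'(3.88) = -31.37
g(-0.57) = -2.62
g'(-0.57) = 3.61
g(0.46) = -3.07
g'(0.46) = -4.49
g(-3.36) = -43.28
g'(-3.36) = 25.54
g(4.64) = -90.49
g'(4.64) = -37.34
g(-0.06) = -1.80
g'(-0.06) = -0.40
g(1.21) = -8.65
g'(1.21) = -10.38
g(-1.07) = -5.41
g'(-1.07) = 7.54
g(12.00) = -578.20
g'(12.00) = -95.19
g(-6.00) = -138.10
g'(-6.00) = 46.29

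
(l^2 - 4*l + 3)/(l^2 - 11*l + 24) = (l - 1)/(l - 8)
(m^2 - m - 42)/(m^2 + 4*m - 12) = (m - 7)/(m - 2)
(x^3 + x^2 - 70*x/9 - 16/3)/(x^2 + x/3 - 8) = x + 2/3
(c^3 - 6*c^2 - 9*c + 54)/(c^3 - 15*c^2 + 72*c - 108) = (c + 3)/(c - 6)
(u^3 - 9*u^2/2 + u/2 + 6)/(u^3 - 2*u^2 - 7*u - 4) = (u - 3/2)/(u + 1)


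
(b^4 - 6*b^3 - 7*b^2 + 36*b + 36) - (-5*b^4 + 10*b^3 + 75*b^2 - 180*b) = 6*b^4 - 16*b^3 - 82*b^2 + 216*b + 36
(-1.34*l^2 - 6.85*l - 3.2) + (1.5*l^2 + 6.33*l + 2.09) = 0.16*l^2 - 0.52*l - 1.11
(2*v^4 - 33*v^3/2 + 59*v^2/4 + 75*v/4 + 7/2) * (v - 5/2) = 2*v^5 - 43*v^4/2 + 56*v^3 - 145*v^2/8 - 347*v/8 - 35/4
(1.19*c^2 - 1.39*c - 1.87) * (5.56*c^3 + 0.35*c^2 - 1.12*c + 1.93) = 6.6164*c^5 - 7.3119*c^4 - 12.2165*c^3 + 3.199*c^2 - 0.588299999999999*c - 3.6091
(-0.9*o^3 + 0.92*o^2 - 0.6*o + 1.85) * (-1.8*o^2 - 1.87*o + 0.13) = 1.62*o^5 + 0.0269999999999999*o^4 - 0.7574*o^3 - 2.0884*o^2 - 3.5375*o + 0.2405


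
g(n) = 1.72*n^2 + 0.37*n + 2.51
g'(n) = 3.44*n + 0.37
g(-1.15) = 4.36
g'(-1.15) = -3.59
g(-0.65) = 3.00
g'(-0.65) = -1.87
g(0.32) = 2.80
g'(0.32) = 1.47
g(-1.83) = 7.59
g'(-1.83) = -5.93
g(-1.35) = 5.15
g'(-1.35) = -4.27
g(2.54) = 14.55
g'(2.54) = 9.11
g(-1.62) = 6.42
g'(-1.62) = -5.20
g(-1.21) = 4.58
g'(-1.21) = -3.79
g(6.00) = 66.65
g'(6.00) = 21.01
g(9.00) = 145.16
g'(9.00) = 31.33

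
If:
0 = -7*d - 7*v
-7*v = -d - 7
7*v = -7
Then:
No Solution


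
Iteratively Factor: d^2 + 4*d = (d)*(d + 4)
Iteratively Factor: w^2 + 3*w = (w + 3)*(w)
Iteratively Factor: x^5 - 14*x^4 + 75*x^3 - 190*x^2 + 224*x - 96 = (x - 4)*(x^4 - 10*x^3 + 35*x^2 - 50*x + 24) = (x - 4)^2*(x^3 - 6*x^2 + 11*x - 6) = (x - 4)^2*(x - 1)*(x^2 - 5*x + 6) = (x - 4)^2*(x - 2)*(x - 1)*(x - 3)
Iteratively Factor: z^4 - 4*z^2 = (z - 2)*(z^3 + 2*z^2) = (z - 2)*(z + 2)*(z^2) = z*(z - 2)*(z + 2)*(z)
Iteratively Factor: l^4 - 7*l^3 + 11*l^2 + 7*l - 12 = (l - 4)*(l^3 - 3*l^2 - l + 3) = (l - 4)*(l - 1)*(l^2 - 2*l - 3) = (l - 4)*(l - 3)*(l - 1)*(l + 1)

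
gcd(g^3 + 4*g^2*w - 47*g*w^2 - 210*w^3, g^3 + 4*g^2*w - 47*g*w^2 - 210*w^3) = -g^3 - 4*g^2*w + 47*g*w^2 + 210*w^3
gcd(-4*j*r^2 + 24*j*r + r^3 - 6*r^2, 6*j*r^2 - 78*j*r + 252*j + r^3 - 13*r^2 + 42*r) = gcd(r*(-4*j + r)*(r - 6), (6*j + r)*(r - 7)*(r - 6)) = r - 6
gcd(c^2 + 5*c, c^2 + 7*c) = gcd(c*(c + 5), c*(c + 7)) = c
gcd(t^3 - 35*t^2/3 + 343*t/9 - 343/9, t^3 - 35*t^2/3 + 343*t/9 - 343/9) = t^3 - 35*t^2/3 + 343*t/9 - 343/9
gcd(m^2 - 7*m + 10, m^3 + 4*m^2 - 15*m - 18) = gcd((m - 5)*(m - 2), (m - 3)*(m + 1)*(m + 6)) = 1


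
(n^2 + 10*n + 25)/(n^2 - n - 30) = (n + 5)/(n - 6)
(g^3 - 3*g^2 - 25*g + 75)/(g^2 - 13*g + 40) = (g^2 + 2*g - 15)/(g - 8)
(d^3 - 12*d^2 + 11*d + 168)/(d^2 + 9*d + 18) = (d^2 - 15*d + 56)/(d + 6)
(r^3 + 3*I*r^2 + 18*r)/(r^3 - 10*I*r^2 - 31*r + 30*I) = r*(r + 6*I)/(r^2 - 7*I*r - 10)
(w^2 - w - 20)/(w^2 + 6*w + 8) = (w - 5)/(w + 2)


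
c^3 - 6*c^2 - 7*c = c*(c - 7)*(c + 1)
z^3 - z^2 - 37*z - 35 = (z - 7)*(z + 1)*(z + 5)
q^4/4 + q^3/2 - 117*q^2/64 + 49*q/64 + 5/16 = (q/4 + 1)*(q - 5/4)*(q - 1)*(q + 1/4)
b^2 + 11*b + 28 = (b + 4)*(b + 7)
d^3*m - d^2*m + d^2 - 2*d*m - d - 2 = (d - 2)*(d + 1)*(d*m + 1)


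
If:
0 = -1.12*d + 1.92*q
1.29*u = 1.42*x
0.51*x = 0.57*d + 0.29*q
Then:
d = 0.689966178128523*x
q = 0.402480270574972*x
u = 1.10077519379845*x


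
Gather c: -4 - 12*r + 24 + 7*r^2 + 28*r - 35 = 7*r^2 + 16*r - 15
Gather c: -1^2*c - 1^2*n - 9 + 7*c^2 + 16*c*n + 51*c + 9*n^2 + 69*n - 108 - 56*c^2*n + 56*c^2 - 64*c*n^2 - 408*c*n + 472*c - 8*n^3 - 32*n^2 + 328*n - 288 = c^2*(63 - 56*n) + c*(-64*n^2 - 392*n + 522) - 8*n^3 - 23*n^2 + 396*n - 405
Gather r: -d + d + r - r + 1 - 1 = 0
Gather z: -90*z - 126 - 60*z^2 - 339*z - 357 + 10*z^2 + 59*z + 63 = -50*z^2 - 370*z - 420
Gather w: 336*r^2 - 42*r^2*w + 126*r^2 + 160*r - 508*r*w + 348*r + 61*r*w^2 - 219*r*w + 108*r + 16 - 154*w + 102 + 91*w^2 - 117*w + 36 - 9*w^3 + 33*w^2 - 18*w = 462*r^2 + 616*r - 9*w^3 + w^2*(61*r + 124) + w*(-42*r^2 - 727*r - 289) + 154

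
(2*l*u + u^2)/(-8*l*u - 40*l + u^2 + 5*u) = u*(2*l + u)/(-8*l*u - 40*l + u^2 + 5*u)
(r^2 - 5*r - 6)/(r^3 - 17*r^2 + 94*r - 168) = (r + 1)/(r^2 - 11*r + 28)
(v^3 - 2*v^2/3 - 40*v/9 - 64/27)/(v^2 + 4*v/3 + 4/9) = (9*v^2 - 12*v - 32)/(3*(3*v + 2))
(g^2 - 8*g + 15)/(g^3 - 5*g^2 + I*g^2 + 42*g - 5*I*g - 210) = (g - 3)/(g^2 + I*g + 42)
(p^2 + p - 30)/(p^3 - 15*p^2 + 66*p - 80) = (p + 6)/(p^2 - 10*p + 16)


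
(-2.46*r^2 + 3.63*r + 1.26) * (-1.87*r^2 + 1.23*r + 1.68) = 4.6002*r^4 - 9.8139*r^3 - 2.0241*r^2 + 7.6482*r + 2.1168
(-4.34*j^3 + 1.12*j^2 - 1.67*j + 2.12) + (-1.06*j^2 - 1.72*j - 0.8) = -4.34*j^3 + 0.0600000000000001*j^2 - 3.39*j + 1.32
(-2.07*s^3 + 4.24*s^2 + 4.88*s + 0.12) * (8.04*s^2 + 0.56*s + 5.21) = -16.6428*s^5 + 32.9304*s^4 + 30.8249*s^3 + 25.788*s^2 + 25.492*s + 0.6252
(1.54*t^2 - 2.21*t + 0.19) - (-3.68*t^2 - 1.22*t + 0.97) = 5.22*t^2 - 0.99*t - 0.78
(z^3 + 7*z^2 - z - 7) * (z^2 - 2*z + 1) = z^5 + 5*z^4 - 14*z^3 + 2*z^2 + 13*z - 7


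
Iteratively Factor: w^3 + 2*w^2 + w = (w)*(w^2 + 2*w + 1) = w*(w + 1)*(w + 1)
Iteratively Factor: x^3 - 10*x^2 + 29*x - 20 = (x - 5)*(x^2 - 5*x + 4) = (x - 5)*(x - 4)*(x - 1)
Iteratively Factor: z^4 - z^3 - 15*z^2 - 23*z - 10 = (z + 1)*(z^3 - 2*z^2 - 13*z - 10) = (z + 1)^2*(z^2 - 3*z - 10) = (z + 1)^2*(z + 2)*(z - 5)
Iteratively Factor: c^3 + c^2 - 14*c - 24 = (c - 4)*(c^2 + 5*c + 6) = (c - 4)*(c + 2)*(c + 3)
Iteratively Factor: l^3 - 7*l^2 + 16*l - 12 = (l - 3)*(l^2 - 4*l + 4) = (l - 3)*(l - 2)*(l - 2)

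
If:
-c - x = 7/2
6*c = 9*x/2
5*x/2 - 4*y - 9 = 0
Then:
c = -3/2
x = -2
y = -7/2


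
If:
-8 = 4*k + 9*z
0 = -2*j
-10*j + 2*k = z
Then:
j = 0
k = -4/11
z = -8/11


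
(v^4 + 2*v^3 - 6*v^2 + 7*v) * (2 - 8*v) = -8*v^5 - 14*v^4 + 52*v^3 - 68*v^2 + 14*v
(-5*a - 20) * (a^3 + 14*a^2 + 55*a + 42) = -5*a^4 - 90*a^3 - 555*a^2 - 1310*a - 840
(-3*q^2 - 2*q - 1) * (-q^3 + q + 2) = 3*q^5 + 2*q^4 - 2*q^3 - 8*q^2 - 5*q - 2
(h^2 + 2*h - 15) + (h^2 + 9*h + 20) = 2*h^2 + 11*h + 5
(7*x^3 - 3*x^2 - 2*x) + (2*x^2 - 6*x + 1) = 7*x^3 - x^2 - 8*x + 1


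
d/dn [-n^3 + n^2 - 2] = n*(2 - 3*n)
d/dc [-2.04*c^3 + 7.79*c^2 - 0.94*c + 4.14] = -6.12*c^2 + 15.58*c - 0.94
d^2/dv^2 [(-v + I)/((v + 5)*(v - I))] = -2/(v + 5)^3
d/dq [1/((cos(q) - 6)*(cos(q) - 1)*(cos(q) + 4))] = (3*cos(q)^2 - 6*cos(q) - 22)*sin(q)/((cos(q) - 6)^2*(cos(q) - 1)^2*(cos(q) + 4)^2)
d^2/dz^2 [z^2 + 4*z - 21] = 2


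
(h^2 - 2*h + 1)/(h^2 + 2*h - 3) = (h - 1)/(h + 3)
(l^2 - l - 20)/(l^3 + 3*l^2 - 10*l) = (l^2 - l - 20)/(l*(l^2 + 3*l - 10))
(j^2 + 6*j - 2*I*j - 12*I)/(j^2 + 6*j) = (j - 2*I)/j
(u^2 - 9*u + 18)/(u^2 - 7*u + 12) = (u - 6)/(u - 4)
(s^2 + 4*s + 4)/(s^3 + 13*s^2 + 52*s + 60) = (s + 2)/(s^2 + 11*s + 30)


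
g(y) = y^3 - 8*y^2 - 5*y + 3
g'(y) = 3*y^2 - 16*y - 5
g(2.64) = -47.56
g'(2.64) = -26.33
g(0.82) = -5.93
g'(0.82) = -16.10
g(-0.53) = 3.25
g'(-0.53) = 4.32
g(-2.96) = -78.23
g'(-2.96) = 68.64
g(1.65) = -22.54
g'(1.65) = -23.23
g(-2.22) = -36.27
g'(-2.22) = 45.31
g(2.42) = -41.78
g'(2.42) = -26.15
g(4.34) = -87.64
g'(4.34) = -17.93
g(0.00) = 3.00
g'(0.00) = -5.00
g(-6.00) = -471.00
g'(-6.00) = 199.00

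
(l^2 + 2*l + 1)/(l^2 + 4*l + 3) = (l + 1)/(l + 3)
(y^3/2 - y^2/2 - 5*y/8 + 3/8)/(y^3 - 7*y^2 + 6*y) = (4*y^3 - 4*y^2 - 5*y + 3)/(8*y*(y^2 - 7*y + 6))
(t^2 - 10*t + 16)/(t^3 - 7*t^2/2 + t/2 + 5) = 2*(t - 8)/(2*t^2 - 3*t - 5)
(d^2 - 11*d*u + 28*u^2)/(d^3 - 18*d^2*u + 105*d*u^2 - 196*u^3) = 1/(d - 7*u)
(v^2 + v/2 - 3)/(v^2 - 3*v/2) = (v + 2)/v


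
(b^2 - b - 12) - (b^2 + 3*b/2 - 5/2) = -5*b/2 - 19/2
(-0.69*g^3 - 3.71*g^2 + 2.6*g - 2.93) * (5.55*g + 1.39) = -3.8295*g^4 - 21.5496*g^3 + 9.2731*g^2 - 12.6475*g - 4.0727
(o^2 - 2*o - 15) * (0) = 0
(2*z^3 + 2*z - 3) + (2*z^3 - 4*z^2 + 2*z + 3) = 4*z^3 - 4*z^2 + 4*z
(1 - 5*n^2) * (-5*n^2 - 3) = 25*n^4 + 10*n^2 - 3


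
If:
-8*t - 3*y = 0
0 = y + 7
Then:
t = 21/8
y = -7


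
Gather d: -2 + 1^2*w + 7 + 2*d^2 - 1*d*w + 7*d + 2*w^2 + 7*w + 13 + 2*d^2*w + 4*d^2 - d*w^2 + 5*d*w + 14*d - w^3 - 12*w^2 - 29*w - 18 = d^2*(2*w + 6) + d*(-w^2 + 4*w + 21) - w^3 - 10*w^2 - 21*w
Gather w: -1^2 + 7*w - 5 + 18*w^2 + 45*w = 18*w^2 + 52*w - 6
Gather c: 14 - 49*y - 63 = -49*y - 49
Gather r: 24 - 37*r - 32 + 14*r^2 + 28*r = 14*r^2 - 9*r - 8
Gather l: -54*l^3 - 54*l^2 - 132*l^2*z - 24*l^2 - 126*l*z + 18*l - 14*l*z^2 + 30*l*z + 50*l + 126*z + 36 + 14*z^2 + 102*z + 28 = -54*l^3 + l^2*(-132*z - 78) + l*(-14*z^2 - 96*z + 68) + 14*z^2 + 228*z + 64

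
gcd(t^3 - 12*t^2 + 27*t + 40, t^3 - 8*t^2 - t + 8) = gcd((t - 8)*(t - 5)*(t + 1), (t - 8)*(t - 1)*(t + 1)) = t^2 - 7*t - 8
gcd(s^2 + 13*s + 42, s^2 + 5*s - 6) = s + 6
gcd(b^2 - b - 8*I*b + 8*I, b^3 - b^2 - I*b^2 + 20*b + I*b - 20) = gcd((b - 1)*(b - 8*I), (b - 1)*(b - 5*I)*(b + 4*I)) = b - 1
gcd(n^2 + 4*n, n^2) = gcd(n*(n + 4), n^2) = n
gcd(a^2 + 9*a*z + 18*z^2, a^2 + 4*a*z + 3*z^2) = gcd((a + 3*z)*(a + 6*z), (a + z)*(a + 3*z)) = a + 3*z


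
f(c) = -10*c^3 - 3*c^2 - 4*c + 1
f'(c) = -30*c^2 - 6*c - 4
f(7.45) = -4330.24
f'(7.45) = -1713.78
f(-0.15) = 1.57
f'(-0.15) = -3.78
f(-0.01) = 1.04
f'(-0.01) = -3.94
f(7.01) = -3619.18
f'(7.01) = -1520.26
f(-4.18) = 695.65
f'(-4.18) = -503.09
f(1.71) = -64.61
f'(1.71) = -101.98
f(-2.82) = 212.68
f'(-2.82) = -225.65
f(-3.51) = 410.52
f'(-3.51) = -352.54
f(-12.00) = 16897.00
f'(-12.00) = -4252.00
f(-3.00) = 256.00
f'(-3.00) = -256.00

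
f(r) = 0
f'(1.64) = 0.00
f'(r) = 0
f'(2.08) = 0.00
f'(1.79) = 0.00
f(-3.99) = 0.00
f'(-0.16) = 0.00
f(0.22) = 0.00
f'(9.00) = 0.00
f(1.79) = 0.00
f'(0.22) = 0.00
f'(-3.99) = 0.00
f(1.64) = 0.00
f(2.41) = 0.00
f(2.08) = 0.00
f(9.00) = 0.00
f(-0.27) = 0.00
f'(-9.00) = 0.00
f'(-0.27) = 0.00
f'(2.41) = 0.00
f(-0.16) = 0.00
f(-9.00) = 0.00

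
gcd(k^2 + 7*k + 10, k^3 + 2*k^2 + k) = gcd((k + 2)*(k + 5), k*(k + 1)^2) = 1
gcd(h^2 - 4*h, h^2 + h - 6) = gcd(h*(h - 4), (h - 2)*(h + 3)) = 1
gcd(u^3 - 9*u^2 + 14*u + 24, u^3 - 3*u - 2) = u + 1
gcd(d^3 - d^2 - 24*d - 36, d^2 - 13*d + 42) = d - 6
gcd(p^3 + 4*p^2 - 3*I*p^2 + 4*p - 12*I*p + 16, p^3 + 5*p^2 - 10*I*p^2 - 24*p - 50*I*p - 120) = p - 4*I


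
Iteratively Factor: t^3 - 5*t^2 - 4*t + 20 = (t - 2)*(t^2 - 3*t - 10) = (t - 2)*(t + 2)*(t - 5)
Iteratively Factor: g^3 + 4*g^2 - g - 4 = (g + 1)*(g^2 + 3*g - 4) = (g + 1)*(g + 4)*(g - 1)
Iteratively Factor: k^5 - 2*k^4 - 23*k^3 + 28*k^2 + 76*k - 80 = (k - 2)*(k^4 - 23*k^2 - 18*k + 40) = (k - 2)*(k + 4)*(k^3 - 4*k^2 - 7*k + 10) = (k - 2)*(k - 1)*(k + 4)*(k^2 - 3*k - 10) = (k - 2)*(k - 1)*(k + 2)*(k + 4)*(k - 5)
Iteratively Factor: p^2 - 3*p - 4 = (p + 1)*(p - 4)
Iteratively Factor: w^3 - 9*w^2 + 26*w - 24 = (w - 4)*(w^2 - 5*w + 6) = (w - 4)*(w - 3)*(w - 2)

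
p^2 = p^2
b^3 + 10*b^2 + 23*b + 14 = (b + 1)*(b + 2)*(b + 7)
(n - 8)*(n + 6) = n^2 - 2*n - 48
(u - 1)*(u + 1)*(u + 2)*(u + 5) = u^4 + 7*u^3 + 9*u^2 - 7*u - 10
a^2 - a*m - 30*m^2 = (a - 6*m)*(a + 5*m)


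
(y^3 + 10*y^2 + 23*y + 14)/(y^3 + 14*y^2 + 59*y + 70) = (y + 1)/(y + 5)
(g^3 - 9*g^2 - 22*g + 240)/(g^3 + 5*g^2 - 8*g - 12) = (g^3 - 9*g^2 - 22*g + 240)/(g^3 + 5*g^2 - 8*g - 12)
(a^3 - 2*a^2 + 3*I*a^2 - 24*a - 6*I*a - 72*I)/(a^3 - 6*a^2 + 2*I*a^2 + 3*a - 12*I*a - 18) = (a + 4)/(a - I)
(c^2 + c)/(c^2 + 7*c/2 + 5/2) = 2*c/(2*c + 5)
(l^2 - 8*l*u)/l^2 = (l - 8*u)/l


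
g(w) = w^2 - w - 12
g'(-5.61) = -12.22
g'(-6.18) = -13.36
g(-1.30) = -9.01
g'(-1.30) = -3.60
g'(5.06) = 9.12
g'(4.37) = 7.74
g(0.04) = -12.04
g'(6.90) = 12.80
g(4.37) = 2.73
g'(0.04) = -0.92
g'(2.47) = 3.94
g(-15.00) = 228.00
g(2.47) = -8.37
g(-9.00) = 78.00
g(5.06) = 8.54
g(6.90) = 28.71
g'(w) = 2*w - 1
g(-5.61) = 25.08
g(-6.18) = 32.37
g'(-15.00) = -31.00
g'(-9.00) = -19.00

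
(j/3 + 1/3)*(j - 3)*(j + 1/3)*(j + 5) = j^4/3 + 10*j^3/9 - 4*j^2 - 58*j/9 - 5/3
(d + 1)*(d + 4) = d^2 + 5*d + 4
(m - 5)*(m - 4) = m^2 - 9*m + 20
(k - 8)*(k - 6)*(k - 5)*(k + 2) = k^4 - 17*k^3 + 80*k^2 - 4*k - 480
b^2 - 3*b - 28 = (b - 7)*(b + 4)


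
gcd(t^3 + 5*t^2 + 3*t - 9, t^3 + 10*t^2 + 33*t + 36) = t^2 + 6*t + 9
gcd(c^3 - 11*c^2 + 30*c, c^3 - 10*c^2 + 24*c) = c^2 - 6*c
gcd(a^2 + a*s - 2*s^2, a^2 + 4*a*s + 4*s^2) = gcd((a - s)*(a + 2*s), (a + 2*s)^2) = a + 2*s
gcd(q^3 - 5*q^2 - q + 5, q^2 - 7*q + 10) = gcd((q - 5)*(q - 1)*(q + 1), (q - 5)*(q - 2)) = q - 5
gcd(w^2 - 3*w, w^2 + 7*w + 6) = 1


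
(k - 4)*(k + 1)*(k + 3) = k^3 - 13*k - 12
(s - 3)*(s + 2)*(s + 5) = s^3 + 4*s^2 - 11*s - 30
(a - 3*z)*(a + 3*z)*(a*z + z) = a^3*z + a^2*z - 9*a*z^3 - 9*z^3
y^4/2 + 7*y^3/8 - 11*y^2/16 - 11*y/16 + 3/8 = (y/2 + 1/2)*(y - 3/4)*(y - 1/2)*(y + 2)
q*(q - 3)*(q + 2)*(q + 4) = q^4 + 3*q^3 - 10*q^2 - 24*q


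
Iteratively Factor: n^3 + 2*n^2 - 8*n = (n)*(n^2 + 2*n - 8) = n*(n - 2)*(n + 4)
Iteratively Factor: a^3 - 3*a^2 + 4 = (a - 2)*(a^2 - a - 2) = (a - 2)^2*(a + 1)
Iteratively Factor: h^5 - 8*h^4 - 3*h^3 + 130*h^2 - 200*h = (h)*(h^4 - 8*h^3 - 3*h^2 + 130*h - 200) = h*(h - 2)*(h^3 - 6*h^2 - 15*h + 100) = h*(h - 5)*(h - 2)*(h^2 - h - 20) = h*(h - 5)*(h - 2)*(h + 4)*(h - 5)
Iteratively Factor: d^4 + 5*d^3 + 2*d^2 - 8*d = (d + 4)*(d^3 + d^2 - 2*d) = d*(d + 4)*(d^2 + d - 2) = d*(d + 2)*(d + 4)*(d - 1)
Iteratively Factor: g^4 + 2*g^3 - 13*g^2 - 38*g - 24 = (g + 2)*(g^3 - 13*g - 12) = (g + 1)*(g + 2)*(g^2 - g - 12) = (g + 1)*(g + 2)*(g + 3)*(g - 4)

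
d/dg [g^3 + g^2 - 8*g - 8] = 3*g^2 + 2*g - 8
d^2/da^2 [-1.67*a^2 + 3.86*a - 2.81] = -3.34000000000000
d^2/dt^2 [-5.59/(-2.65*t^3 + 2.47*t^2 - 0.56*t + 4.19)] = ((27.6146 - 88.881*t)*(2.65*t^3 - 2.47*t^2 + 0.56*t - 4.19) + 5.59*(7.95*t^2 - 4.94*t + 0.56)*(15.9*t^2 - 9.88*t + 1.12))/(2.65*t^3 - 2.47*t^2 + 0.56*t - 4.19)^3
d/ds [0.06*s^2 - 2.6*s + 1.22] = 0.12*s - 2.6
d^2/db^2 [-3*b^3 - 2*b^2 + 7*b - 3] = -18*b - 4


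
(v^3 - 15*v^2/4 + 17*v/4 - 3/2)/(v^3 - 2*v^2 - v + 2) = (v - 3/4)/(v + 1)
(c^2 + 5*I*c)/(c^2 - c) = (c + 5*I)/(c - 1)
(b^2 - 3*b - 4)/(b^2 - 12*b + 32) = (b + 1)/(b - 8)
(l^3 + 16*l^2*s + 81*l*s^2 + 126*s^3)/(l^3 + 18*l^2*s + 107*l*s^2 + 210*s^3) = (l + 3*s)/(l + 5*s)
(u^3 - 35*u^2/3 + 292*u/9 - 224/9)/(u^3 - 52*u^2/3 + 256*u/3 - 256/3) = (u - 7/3)/(u - 8)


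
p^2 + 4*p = p*(p + 4)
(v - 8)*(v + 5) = v^2 - 3*v - 40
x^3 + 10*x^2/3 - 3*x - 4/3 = (x - 1)*(x + 1/3)*(x + 4)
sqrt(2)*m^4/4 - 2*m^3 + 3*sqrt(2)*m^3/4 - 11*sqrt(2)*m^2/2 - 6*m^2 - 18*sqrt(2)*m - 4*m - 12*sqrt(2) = (m/2 + 1/2)*(m - 6*sqrt(2))*(m + 2*sqrt(2))*(sqrt(2)*m/2 + sqrt(2))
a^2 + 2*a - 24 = (a - 4)*(a + 6)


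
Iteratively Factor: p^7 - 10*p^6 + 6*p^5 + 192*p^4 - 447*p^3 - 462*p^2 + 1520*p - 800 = (p - 1)*(p^6 - 9*p^5 - 3*p^4 + 189*p^3 - 258*p^2 - 720*p + 800) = (p - 4)*(p - 1)*(p^5 - 5*p^4 - 23*p^3 + 97*p^2 + 130*p - 200) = (p - 4)*(p - 1)^2*(p^4 - 4*p^3 - 27*p^2 + 70*p + 200) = (p - 4)*(p - 1)^2*(p + 4)*(p^3 - 8*p^2 + 5*p + 50) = (p - 5)*(p - 4)*(p - 1)^2*(p + 4)*(p^2 - 3*p - 10) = (p - 5)^2*(p - 4)*(p - 1)^2*(p + 4)*(p + 2)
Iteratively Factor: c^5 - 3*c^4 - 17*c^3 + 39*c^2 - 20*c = (c - 1)*(c^4 - 2*c^3 - 19*c^2 + 20*c) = (c - 1)*(c + 4)*(c^3 - 6*c^2 + 5*c) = (c - 1)^2*(c + 4)*(c^2 - 5*c) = c*(c - 1)^2*(c + 4)*(c - 5)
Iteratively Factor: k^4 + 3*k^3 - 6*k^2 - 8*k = (k)*(k^3 + 3*k^2 - 6*k - 8) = k*(k + 4)*(k^2 - k - 2) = k*(k - 2)*(k + 4)*(k + 1)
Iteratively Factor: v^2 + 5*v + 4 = (v + 1)*(v + 4)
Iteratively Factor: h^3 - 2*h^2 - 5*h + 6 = (h + 2)*(h^2 - 4*h + 3) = (h - 1)*(h + 2)*(h - 3)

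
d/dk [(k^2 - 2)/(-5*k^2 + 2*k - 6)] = 2*(k^2 - 16*k + 2)/(25*k^4 - 20*k^3 + 64*k^2 - 24*k + 36)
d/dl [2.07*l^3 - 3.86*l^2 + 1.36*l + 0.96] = 6.21*l^2 - 7.72*l + 1.36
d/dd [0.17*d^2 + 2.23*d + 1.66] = 0.34*d + 2.23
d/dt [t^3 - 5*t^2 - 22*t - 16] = 3*t^2 - 10*t - 22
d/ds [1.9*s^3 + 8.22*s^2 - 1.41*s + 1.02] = 5.7*s^2 + 16.44*s - 1.41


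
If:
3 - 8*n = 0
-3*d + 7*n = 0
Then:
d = 7/8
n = 3/8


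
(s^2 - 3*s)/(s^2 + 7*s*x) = (s - 3)/(s + 7*x)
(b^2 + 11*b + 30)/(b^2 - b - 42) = (b + 5)/(b - 7)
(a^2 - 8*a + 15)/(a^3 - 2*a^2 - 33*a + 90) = 1/(a + 6)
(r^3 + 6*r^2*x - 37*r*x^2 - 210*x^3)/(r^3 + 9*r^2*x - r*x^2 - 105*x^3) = (-r + 6*x)/(-r + 3*x)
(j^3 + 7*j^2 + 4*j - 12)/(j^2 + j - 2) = j + 6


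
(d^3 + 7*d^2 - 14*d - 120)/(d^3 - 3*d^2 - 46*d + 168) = (d^2 + 11*d + 30)/(d^2 + d - 42)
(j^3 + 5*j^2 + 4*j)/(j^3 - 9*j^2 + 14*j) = (j^2 + 5*j + 4)/(j^2 - 9*j + 14)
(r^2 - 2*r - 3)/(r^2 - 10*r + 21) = (r + 1)/(r - 7)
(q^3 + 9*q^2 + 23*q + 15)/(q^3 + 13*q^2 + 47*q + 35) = (q + 3)/(q + 7)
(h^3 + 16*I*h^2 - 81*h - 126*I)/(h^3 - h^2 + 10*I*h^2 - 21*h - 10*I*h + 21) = (h + 6*I)/(h - 1)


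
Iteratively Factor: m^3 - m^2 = (m - 1)*(m^2) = m*(m - 1)*(m)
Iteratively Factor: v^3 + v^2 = (v)*(v^2 + v) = v^2*(v + 1)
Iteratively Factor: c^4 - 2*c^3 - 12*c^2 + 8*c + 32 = (c - 2)*(c^3 - 12*c - 16) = (c - 4)*(c - 2)*(c^2 + 4*c + 4) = (c - 4)*(c - 2)*(c + 2)*(c + 2)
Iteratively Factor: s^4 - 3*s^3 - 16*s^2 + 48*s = (s - 4)*(s^3 + s^2 - 12*s) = (s - 4)*(s + 4)*(s^2 - 3*s) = (s - 4)*(s - 3)*(s + 4)*(s)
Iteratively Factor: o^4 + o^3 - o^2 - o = (o + 1)*(o^3 - o) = o*(o + 1)*(o^2 - 1) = o*(o - 1)*(o + 1)*(o + 1)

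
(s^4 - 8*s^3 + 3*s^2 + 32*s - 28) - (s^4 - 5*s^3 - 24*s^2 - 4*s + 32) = -3*s^3 + 27*s^2 + 36*s - 60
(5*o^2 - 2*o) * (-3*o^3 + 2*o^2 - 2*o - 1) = -15*o^5 + 16*o^4 - 14*o^3 - o^2 + 2*o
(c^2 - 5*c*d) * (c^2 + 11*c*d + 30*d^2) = c^4 + 6*c^3*d - 25*c^2*d^2 - 150*c*d^3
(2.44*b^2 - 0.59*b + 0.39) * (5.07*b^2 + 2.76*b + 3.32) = 12.3708*b^4 + 3.7431*b^3 + 8.4497*b^2 - 0.8824*b + 1.2948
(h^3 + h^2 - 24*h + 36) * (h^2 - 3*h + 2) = h^5 - 2*h^4 - 25*h^3 + 110*h^2 - 156*h + 72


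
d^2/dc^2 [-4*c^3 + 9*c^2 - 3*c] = 18 - 24*c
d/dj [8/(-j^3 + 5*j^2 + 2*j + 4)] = 8*(3*j^2 - 10*j - 2)/(-j^3 + 5*j^2 + 2*j + 4)^2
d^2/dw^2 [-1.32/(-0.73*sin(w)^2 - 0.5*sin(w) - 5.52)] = (-2.813712*sin(w)^4 - 1.4454*sin(w)^3 + 25.166856*sin(w)^2 + 6.534*sin(w) - 9.978144)/(0.73*sin(w)^2 + 0.5*sin(w) + 5.52)^3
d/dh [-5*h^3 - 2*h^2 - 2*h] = -15*h^2 - 4*h - 2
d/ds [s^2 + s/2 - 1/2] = 2*s + 1/2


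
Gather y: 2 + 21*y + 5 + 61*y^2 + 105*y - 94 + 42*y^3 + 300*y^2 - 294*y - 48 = 42*y^3 + 361*y^2 - 168*y - 135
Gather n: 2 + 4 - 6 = 0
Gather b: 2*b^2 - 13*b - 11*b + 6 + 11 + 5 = 2*b^2 - 24*b + 22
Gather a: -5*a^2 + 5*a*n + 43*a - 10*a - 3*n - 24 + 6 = -5*a^2 + a*(5*n + 33) - 3*n - 18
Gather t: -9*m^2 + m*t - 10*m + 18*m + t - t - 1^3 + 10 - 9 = -9*m^2 + m*t + 8*m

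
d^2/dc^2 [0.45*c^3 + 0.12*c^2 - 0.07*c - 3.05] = 2.7*c + 0.24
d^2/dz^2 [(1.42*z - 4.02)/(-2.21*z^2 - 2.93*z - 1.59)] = (-(1.42*z - 4.02)*(4.42*z + 2.93)*(8.84*z + 5.86) + (18.8292*z - 9.4472)*(2.21*z^2 + 2.93*z + 1.59))/(2.21*z^2 + 2.93*z + 1.59)^3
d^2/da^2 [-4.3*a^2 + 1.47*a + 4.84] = -8.60000000000000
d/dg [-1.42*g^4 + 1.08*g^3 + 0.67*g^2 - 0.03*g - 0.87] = -5.68*g^3 + 3.24*g^2 + 1.34*g - 0.03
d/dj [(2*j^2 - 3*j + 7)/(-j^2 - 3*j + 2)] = (-9*j^2 + 22*j + 15)/(j^4 + 6*j^3 + 5*j^2 - 12*j + 4)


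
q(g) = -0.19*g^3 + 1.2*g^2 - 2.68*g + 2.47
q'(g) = -0.57*g^2 + 2.4*g - 2.68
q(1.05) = 0.76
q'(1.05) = -0.79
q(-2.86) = 24.40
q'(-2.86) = -14.21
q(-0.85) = 5.73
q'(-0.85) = -5.13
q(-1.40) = 9.10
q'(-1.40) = -7.16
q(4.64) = -3.11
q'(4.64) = -3.82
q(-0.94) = 6.21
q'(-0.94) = -5.44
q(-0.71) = 5.05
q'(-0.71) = -4.67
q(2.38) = 0.33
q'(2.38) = -0.20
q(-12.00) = 535.75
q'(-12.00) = -113.56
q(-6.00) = 102.79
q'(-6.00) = -37.60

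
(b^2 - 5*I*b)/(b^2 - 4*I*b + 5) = b/(b + I)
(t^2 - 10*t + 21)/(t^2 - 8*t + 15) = (t - 7)/(t - 5)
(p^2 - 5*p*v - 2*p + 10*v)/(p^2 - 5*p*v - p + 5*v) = (p - 2)/(p - 1)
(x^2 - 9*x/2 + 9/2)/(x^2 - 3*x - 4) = (-2*x^2 + 9*x - 9)/(2*(-x^2 + 3*x + 4))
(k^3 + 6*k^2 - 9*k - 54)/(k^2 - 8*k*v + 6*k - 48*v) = (9 - k^2)/(-k + 8*v)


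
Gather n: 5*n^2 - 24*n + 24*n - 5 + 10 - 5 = 5*n^2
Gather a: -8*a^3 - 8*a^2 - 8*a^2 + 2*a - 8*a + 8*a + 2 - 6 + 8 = -8*a^3 - 16*a^2 + 2*a + 4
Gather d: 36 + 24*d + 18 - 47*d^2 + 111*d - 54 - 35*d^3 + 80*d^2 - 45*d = -35*d^3 + 33*d^2 + 90*d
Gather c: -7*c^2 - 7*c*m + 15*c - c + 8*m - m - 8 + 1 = -7*c^2 + c*(14 - 7*m) + 7*m - 7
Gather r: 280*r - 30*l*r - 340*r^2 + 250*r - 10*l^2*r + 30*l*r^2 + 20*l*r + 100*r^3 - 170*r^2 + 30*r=100*r^3 + r^2*(30*l - 510) + r*(-10*l^2 - 10*l + 560)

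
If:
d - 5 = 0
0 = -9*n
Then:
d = 5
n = 0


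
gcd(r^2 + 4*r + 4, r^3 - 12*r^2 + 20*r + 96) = r + 2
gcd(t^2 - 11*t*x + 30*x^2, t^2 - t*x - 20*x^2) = -t + 5*x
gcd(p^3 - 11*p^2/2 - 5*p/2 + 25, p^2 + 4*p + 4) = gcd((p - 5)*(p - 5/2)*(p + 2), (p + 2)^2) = p + 2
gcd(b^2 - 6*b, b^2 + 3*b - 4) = 1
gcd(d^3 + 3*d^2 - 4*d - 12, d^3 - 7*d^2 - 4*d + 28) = d^2 - 4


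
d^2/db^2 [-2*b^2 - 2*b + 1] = -4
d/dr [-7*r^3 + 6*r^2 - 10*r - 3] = -21*r^2 + 12*r - 10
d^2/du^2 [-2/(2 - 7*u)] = 196/(7*u - 2)^3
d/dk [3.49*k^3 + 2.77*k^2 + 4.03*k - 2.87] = 10.47*k^2 + 5.54*k + 4.03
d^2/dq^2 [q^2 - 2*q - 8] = 2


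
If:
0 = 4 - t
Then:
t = 4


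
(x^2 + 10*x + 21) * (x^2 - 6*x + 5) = x^4 + 4*x^3 - 34*x^2 - 76*x + 105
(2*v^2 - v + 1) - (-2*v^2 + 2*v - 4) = 4*v^2 - 3*v + 5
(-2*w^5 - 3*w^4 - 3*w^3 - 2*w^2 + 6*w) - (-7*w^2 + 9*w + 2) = -2*w^5 - 3*w^4 - 3*w^3 + 5*w^2 - 3*w - 2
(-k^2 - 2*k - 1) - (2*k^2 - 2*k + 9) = -3*k^2 - 10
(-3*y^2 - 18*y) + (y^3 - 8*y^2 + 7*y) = y^3 - 11*y^2 - 11*y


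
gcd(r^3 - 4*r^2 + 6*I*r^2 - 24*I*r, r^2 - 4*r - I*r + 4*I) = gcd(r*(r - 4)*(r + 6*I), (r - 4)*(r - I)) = r - 4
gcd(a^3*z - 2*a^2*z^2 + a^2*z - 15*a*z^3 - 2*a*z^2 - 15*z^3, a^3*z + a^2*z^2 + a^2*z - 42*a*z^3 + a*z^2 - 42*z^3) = a*z + z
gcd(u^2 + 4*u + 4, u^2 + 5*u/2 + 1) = u + 2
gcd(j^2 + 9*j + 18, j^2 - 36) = j + 6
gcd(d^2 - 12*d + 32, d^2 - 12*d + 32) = d^2 - 12*d + 32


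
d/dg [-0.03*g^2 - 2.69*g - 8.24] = -0.06*g - 2.69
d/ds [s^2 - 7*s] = 2*s - 7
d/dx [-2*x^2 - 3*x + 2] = -4*x - 3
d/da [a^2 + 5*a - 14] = 2*a + 5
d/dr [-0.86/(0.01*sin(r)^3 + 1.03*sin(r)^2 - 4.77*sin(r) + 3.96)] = (0.0258*sin(r)^2 + 1.7716*sin(r) - 4.1022)*cos(r)/(0.01*sin(r)^3 + 1.03*sin(r)^2 - 4.77*sin(r) + 3.96)^2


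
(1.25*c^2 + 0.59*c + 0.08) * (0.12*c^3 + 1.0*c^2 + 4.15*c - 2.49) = 0.15*c^5 + 1.3208*c^4 + 5.7871*c^3 - 0.584*c^2 - 1.1371*c - 0.1992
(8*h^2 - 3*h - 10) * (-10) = -80*h^2 + 30*h + 100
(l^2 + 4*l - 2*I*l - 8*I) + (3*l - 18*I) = l^2 + 7*l - 2*I*l - 26*I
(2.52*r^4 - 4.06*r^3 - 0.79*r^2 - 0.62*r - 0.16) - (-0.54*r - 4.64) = 2.52*r^4 - 4.06*r^3 - 0.79*r^2 - 0.08*r + 4.48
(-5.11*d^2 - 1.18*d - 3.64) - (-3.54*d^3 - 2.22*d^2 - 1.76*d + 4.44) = 3.54*d^3 - 2.89*d^2 + 0.58*d - 8.08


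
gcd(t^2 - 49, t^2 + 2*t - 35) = t + 7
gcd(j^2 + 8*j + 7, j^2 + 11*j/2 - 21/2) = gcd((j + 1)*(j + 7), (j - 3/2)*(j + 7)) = j + 7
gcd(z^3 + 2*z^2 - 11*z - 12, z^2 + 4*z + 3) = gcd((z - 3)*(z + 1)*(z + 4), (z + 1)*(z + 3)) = z + 1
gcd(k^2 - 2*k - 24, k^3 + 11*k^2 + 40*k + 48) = k + 4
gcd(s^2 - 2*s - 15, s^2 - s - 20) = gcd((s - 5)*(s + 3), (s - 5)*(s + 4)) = s - 5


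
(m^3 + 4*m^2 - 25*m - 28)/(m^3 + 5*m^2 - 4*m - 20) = (m^3 + 4*m^2 - 25*m - 28)/(m^3 + 5*m^2 - 4*m - 20)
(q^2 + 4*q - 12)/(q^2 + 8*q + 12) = (q - 2)/(q + 2)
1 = 1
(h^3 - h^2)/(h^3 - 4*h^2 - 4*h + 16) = h^2*(h - 1)/(h^3 - 4*h^2 - 4*h + 16)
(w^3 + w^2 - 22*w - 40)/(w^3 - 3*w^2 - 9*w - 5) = (w^2 + 6*w + 8)/(w^2 + 2*w + 1)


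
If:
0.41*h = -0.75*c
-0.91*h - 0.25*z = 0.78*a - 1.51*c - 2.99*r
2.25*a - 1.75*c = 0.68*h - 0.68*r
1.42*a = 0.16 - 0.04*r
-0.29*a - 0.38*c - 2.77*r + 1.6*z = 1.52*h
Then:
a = 0.12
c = 0.20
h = -0.37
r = -0.24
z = -0.71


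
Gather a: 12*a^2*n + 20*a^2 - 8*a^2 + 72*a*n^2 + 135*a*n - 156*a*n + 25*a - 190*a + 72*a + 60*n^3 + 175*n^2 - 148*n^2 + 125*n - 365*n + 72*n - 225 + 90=a^2*(12*n + 12) + a*(72*n^2 - 21*n - 93) + 60*n^3 + 27*n^2 - 168*n - 135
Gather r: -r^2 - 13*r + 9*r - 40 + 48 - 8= -r^2 - 4*r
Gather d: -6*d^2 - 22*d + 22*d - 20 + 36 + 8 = 24 - 6*d^2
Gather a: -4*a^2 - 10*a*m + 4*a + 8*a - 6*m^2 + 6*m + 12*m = -4*a^2 + a*(12 - 10*m) - 6*m^2 + 18*m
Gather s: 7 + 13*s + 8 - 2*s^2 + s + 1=-2*s^2 + 14*s + 16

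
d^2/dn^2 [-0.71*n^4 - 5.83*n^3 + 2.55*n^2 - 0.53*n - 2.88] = -8.52*n^2 - 34.98*n + 5.1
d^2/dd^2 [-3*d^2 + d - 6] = -6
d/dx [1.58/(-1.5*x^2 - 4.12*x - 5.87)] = (4.74*x + 6.5096)/(1.5*x^2 + 4.12*x + 5.87)^2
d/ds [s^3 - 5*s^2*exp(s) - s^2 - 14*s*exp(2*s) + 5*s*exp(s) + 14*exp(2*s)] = -5*s^2*exp(s) + 3*s^2 - 28*s*exp(2*s) - 5*s*exp(s) - 2*s + 14*exp(2*s) + 5*exp(s)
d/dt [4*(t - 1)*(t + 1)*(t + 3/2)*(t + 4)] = 16*t^3 + 66*t^2 + 40*t - 22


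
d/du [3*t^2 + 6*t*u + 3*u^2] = 6*t + 6*u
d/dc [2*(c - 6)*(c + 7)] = 4*c + 2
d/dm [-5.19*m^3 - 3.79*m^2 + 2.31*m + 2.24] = -15.57*m^2 - 7.58*m + 2.31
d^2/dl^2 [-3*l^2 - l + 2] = -6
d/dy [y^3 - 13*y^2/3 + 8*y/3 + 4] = 3*y^2 - 26*y/3 + 8/3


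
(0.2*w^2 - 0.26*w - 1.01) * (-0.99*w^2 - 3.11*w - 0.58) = -0.198*w^4 - 0.3646*w^3 + 1.6925*w^2 + 3.2919*w + 0.5858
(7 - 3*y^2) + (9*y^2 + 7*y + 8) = 6*y^2 + 7*y + 15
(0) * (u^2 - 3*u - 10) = 0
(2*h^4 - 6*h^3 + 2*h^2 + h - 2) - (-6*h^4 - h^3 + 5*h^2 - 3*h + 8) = 8*h^4 - 5*h^3 - 3*h^2 + 4*h - 10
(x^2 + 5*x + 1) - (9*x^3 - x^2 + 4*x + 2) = -9*x^3 + 2*x^2 + x - 1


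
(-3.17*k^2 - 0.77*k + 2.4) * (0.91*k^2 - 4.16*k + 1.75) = -2.8847*k^4 + 12.4865*k^3 - 0.160299999999999*k^2 - 11.3315*k + 4.2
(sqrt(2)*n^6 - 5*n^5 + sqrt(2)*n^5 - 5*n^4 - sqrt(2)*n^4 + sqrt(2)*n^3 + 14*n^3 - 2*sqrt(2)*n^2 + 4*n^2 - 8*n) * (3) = 3*sqrt(2)*n^6 - 15*n^5 + 3*sqrt(2)*n^5 - 15*n^4 - 3*sqrt(2)*n^4 + 3*sqrt(2)*n^3 + 42*n^3 - 6*sqrt(2)*n^2 + 12*n^2 - 24*n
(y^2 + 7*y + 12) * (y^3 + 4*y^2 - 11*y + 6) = y^5 + 11*y^4 + 29*y^3 - 23*y^2 - 90*y + 72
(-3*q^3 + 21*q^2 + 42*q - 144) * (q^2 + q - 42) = -3*q^5 + 18*q^4 + 189*q^3 - 984*q^2 - 1908*q + 6048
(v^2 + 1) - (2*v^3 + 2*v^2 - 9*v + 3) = -2*v^3 - v^2 + 9*v - 2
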